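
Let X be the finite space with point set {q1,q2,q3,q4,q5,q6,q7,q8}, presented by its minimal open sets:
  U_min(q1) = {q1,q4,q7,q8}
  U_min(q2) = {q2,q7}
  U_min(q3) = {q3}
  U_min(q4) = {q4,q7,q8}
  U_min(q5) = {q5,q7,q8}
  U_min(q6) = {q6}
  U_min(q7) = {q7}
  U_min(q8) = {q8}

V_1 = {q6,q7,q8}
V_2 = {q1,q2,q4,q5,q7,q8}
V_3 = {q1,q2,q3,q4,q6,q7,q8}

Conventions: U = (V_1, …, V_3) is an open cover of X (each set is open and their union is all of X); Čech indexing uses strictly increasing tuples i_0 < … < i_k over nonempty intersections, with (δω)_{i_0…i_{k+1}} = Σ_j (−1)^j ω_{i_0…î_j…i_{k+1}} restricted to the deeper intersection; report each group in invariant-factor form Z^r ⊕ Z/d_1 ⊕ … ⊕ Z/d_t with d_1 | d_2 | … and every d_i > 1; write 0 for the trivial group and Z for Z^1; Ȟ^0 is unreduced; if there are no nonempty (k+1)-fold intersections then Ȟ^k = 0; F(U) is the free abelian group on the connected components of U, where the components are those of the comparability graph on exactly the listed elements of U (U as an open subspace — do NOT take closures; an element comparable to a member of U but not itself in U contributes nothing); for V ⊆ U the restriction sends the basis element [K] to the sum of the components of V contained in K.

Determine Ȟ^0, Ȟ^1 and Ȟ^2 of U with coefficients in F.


Ȟ^0 ≅ Z^3,  Ȟ^1 ≅ 0,  Ȟ^2 ≅ 0

nerve simplices:
  V12={q7,q8} V13={q6,q7,q8} V23={q1,q2,q4,q7,q8}
  V123={q7,q8}
components per intersection:
  V1: {q6} {q7} {q8}
  V2: {q1,q2,q4,q5,q7,q8}
  V3: {q1,q2,q4,q7,q8} {q3} {q6}
  V12: {q7} {q8}
  V13: {q6} {q7} {q8}
  V23: {q1,q2,q4,q7,q8}
  V123: {q7} {q8}
C dims 7,6,2; δ0: rk 4, SNF 1^4; δ1: rk 2, SNF 1^2
degree 0: 7−4−0 = 3 → Ȟ^0 ≅ Z^3
degree 1: 6−2−4 = 0 → Ȟ^1 ≅ 0
degree 2: 2−0−2 = 0 → Ȟ^2 ≅ 0


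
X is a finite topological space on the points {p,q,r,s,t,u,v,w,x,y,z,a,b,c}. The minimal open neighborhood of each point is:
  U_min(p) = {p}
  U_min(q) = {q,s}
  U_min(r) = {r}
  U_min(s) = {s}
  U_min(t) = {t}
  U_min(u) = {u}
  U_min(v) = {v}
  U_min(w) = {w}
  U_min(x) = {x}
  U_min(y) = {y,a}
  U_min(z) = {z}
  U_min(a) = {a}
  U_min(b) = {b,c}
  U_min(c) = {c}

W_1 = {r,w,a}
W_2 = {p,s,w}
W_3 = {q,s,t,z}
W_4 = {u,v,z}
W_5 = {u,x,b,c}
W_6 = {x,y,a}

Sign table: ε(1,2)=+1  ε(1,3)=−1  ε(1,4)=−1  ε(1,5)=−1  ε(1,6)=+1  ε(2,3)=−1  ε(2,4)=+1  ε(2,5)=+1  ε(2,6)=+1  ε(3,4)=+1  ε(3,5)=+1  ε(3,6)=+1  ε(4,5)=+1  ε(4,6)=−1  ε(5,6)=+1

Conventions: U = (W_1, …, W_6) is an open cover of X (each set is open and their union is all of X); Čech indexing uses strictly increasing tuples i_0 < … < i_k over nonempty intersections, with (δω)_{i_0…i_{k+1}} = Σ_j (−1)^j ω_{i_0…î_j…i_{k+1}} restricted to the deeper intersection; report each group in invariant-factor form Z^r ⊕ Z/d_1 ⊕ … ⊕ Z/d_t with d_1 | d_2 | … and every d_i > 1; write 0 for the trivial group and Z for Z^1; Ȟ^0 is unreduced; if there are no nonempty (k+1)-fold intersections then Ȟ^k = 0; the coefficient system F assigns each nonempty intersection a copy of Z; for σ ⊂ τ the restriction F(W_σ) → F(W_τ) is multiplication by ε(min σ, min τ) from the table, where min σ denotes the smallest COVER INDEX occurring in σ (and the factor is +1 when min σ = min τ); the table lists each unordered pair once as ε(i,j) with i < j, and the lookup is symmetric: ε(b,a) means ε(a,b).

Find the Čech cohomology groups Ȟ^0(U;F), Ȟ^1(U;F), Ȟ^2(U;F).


intersection data:
  W12={w} W16={a} W23={s} W34={z} W45={u} W56={x}
C dims 6,6; δ0: rk 6, SNF 1^5·2
Ȟ^0 = (6 − 6) − 0 = 0, so Ȟ^0 ≅ 0
Ȟ^1 = (6 − 0) − 6 = 0 plus torsion [2], so Ȟ^1 ≅ Z/2
Ȟ^2 = (0 − 0) − 0 = 0, so Ȟ^2 ≅ 0

Ȟ^0 = 0, Ȟ^1 = Z/2 and Ȟ^2 = 0


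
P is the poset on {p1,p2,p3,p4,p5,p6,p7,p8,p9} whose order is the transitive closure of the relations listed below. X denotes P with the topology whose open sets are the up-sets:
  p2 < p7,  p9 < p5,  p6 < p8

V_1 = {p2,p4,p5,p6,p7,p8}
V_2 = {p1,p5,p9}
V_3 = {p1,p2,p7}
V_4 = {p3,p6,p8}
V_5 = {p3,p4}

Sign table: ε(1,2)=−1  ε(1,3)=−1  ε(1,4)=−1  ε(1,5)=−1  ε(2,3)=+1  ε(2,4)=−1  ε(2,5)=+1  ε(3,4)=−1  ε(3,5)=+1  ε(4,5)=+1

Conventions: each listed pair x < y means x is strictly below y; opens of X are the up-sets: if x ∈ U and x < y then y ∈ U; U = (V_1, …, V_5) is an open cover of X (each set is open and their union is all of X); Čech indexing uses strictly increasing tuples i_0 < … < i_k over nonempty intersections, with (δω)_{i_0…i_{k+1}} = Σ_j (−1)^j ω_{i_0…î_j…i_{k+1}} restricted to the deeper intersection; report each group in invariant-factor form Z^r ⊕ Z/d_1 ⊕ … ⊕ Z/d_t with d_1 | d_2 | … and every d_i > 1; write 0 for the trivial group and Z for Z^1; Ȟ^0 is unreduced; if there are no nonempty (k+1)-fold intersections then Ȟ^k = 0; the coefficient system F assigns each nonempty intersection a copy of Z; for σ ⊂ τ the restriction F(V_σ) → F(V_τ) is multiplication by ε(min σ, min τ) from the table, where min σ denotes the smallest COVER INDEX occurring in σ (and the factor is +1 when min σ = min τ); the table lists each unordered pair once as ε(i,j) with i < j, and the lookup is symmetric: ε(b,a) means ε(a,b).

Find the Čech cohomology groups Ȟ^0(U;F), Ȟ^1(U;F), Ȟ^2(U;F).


nonempty intersections:
  V12={p5} V13={p2,p7} V14={p6,p8} V15={p4} V23={p1} V45={p3}
C dims 5,6; δ0: rk 4, SNF 1^4
Ȟ^0: (5−4)−0=1 ⇒ Z
Ȟ^1: (6−0)−4=2 ⇒ Z^2
Ȟ^2: (0−0)−0=0 ⇒ 0

Ȟ^0 = Z; Ȟ^1 = Z^2; Ȟ^2 = 0


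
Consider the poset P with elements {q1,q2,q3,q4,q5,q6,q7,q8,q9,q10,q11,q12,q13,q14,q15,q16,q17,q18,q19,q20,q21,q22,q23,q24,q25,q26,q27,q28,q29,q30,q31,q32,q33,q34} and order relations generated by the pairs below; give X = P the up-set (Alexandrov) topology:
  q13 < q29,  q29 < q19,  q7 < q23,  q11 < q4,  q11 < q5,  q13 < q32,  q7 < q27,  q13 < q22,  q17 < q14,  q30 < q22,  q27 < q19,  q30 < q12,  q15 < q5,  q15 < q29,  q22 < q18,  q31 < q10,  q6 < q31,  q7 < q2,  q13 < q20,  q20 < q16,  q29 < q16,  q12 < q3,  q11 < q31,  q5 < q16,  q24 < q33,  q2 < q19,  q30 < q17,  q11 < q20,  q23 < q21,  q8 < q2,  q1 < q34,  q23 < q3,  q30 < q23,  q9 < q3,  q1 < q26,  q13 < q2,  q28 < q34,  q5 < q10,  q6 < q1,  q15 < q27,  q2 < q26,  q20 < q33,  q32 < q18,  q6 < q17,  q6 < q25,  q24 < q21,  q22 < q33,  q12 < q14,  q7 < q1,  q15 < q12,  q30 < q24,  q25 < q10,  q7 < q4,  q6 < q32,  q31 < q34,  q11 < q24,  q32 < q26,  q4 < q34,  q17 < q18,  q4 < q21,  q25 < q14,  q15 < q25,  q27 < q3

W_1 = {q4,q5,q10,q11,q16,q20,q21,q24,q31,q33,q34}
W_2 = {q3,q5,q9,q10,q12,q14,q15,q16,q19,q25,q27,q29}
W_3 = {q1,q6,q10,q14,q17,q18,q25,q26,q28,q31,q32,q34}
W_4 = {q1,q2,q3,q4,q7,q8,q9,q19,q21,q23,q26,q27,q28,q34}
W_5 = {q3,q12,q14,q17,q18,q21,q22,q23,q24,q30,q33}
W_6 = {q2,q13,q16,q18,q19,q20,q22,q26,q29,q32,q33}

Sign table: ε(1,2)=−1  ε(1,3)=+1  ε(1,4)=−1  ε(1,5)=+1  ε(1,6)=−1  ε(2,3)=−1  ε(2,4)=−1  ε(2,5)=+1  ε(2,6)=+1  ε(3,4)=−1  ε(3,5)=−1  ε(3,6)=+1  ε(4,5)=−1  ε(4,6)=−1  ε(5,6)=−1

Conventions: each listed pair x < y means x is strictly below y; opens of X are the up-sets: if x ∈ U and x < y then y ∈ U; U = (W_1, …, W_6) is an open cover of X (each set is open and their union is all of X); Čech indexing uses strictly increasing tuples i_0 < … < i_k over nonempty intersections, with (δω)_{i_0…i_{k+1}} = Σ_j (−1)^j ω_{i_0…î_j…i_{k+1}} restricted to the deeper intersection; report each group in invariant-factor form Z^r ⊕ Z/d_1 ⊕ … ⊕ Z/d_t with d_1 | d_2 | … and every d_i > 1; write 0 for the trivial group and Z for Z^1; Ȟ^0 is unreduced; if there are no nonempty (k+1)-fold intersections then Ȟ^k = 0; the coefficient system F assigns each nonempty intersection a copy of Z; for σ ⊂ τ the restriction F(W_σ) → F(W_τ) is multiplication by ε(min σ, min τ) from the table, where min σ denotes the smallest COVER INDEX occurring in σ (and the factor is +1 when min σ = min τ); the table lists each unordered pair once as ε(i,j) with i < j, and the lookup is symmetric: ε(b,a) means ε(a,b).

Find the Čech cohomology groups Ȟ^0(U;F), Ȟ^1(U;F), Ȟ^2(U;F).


intersection data:
  W12={q5,q10,q16} W13={q10,q31,q34} W14={q4,q21,q34} W15={q21,q24,q33} W16={q16,q20,q33} W23={q10,q14,q25} W24={q3,q9,q19,q27} W25={q3,q12,q14} W26={q16,q19,q29} W34={q1,q26,q28,q34} W35={q14,q17,q18} W36={q18,q26,q32} W45={q3,q21,q23} W46={q2,q19,q26} W56={q18,q22,q33}
  W123={q10} W126={q16} W134={q34} W145={q21} W156={q33} W235={q14} W245={q3} W246={q19} W346={q26} W356={q18}
C dims 6,15,10; δ0: rk 6, SNF 1^5·2; δ1: rk 9, SNF 1^9
Ȟ^0 = (6 − 6) − 0 = 0, so Ȟ^0 ≅ 0
Ȟ^1 = (15 − 9) − 6 = 0 plus torsion [2], so Ȟ^1 ≅ Z/2
Ȟ^2 = (10 − 0) − 9 = 1, so Ȟ^2 ≅ Z

Ȟ^0 ≅ 0, Ȟ^1 ≅ Z/2, Ȟ^2 ≅ Z


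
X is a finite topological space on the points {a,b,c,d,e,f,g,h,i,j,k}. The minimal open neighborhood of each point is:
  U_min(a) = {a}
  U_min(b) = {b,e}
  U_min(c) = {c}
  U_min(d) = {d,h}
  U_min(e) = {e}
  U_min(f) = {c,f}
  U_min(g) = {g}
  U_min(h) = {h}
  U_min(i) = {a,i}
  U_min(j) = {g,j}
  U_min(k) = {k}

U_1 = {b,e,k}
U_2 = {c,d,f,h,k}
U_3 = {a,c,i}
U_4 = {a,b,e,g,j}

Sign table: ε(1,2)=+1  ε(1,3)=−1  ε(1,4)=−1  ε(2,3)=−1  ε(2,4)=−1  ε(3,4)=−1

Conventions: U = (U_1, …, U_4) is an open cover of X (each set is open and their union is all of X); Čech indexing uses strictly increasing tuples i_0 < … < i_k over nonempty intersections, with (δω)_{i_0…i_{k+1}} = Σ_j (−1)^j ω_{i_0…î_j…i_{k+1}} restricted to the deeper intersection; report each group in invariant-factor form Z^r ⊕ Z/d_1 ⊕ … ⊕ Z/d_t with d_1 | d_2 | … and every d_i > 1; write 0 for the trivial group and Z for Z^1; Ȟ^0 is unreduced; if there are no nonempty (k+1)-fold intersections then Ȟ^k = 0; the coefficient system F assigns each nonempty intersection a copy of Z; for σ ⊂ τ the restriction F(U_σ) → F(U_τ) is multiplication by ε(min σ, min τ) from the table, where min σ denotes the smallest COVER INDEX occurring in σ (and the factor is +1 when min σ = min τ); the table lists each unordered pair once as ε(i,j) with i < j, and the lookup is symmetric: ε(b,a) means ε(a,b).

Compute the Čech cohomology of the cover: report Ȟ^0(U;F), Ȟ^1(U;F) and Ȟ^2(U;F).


intersection data:
  U12={k} U14={b,e} U23={c} U34={a}
C dims 4,4; δ0: rk 4, SNF 1^3·2
Ȟ^0 = (4 − 4) − 0 = 0, so Ȟ^0 ≅ 0
Ȟ^1 = (4 − 0) − 4 = 0 plus torsion [2], so Ȟ^1 ≅ Z/2
Ȟ^2 = (0 − 0) − 0 = 0, so Ȟ^2 ≅ 0

Ȟ^0(U;F) ≅ 0, Ȟ^1(U;F) ≅ Z/2, Ȟ^2(U;F) ≅ 0


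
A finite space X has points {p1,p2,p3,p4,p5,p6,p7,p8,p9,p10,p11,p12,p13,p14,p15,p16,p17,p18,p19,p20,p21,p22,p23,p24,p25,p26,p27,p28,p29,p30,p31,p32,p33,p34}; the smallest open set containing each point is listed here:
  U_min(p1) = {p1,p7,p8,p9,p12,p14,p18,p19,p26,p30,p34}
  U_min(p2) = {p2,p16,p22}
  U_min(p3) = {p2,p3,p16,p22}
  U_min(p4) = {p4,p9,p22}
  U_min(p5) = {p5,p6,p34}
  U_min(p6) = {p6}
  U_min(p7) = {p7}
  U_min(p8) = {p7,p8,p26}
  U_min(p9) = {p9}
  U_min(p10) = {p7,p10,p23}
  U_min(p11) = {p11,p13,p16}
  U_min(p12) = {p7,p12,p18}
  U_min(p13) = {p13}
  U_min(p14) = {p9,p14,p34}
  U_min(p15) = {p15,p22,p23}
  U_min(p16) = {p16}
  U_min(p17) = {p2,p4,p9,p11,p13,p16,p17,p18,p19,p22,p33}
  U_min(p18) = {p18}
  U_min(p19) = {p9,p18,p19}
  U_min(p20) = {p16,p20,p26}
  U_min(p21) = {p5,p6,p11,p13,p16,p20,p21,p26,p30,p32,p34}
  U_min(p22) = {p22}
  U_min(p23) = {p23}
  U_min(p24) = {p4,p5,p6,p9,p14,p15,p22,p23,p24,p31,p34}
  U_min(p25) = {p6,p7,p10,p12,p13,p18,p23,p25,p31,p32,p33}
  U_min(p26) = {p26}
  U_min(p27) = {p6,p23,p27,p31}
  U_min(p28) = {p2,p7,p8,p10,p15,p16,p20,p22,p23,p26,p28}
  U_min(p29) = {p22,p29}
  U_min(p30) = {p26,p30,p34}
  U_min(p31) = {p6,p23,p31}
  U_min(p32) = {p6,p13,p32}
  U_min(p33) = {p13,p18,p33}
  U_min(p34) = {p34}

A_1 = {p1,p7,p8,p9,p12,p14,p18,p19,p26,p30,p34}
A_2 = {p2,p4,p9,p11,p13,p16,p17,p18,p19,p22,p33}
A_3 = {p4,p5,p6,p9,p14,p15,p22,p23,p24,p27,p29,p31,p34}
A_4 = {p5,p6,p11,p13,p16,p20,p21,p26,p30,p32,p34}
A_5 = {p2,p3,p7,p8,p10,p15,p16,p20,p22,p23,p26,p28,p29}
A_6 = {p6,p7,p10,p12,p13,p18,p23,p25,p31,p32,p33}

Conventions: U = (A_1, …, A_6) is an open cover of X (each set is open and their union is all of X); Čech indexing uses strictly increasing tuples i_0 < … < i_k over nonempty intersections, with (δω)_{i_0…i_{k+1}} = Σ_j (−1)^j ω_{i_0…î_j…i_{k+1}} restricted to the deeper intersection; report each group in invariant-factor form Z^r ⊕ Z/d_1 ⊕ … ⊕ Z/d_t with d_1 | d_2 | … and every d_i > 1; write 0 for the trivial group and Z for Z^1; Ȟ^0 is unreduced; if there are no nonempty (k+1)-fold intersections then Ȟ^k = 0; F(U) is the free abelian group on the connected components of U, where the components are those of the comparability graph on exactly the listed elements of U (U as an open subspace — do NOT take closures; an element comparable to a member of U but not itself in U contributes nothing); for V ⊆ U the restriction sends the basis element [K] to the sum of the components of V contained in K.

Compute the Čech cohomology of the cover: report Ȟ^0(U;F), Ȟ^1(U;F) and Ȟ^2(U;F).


nerve simplices:
  A12={p9,p18,p19} A13={p9,p14,p34} A14={p26,p30,p34} A15={p7,p8,p26} A16={p7,p12,p18} A23={p4,p9,p22} A24={p11,p13,p16} A25={p2,p16,p22} A26={p13,p18,p33} A34={p5,p6,p34} A35={p15,p22,p23,p29} A36={p6,p23,p31} A45={p16,p20,p26} A46={p6,p13,p32} A56={p7,p10,p23}
  A123={p9} A126={p18} A134={p34} A145={p26} A156={p7} A235={p22} A245={p16} A246={p13} A346={p6} A356={p23}
components per intersection:
  A1: {p1,p7,p8,p9,p12,p14,p18,p19,p26,p30,p34}
  A2: {p2,p4,p9,p11,p13,p16,p17,p18,p19,p22,p33}
  A3: {p4,p5,p6,p9,p14,p15,p22,p23,p24,p27,p29,p31,p34}
  A4: {p5,p6,p11,p13,p16,p20,p21,p26,p30,p32,p34}
  A5: {p2,p3,p7,p8,p10,p15,p16,p20,p22,p23,p26,p28,p29}
  A6: {p6,p7,p10,p12,p13,p18,p23,p25,p31,p32,p33}
  A12: {p9,p18,p19}
  A13: {p9,p14,p34}
  A14: {p26,p30,p34}
  A15: {p7,p8,p26}
  A16: {p7,p12,p18}
  A23: {p4,p9,p22}
  A24: {p11,p13,p16}
  A25: {p2,p16,p22}
  A26: {p13,p18,p33}
  A34: {p5,p6,p34}
  A35: {p15,p22,p23,p29}
  A36: {p6,p23,p31}
  A45: {p16,p20,p26}
  A46: {p6,p13,p32}
  A56: {p7,p10,p23}
  A123: {p9}
  A126: {p18}
  A134: {p34}
  A145: {p26}
  A156: {p7}
  A235: {p22}
  A245: {p16}
  A246: {p13}
  A346: {p6}
  A356: {p23}
C dims 6,15,10; δ0: rk 5, SNF 1^5; δ1: rk 10, SNF 1^9·2
degree 0: 6−5−0 = 1 → Ȟ^0 ≅ Z
degree 1: 15−10−5 = 0 → Ȟ^1 ≅ 0
degree 2: 10−0−10 = 0 plus torsion [2] → Ȟ^2 ≅ Z/2

Ȟ^0(U;F) ≅ Z, Ȟ^1(U;F) ≅ 0, Ȟ^2(U;F) ≅ Z/2


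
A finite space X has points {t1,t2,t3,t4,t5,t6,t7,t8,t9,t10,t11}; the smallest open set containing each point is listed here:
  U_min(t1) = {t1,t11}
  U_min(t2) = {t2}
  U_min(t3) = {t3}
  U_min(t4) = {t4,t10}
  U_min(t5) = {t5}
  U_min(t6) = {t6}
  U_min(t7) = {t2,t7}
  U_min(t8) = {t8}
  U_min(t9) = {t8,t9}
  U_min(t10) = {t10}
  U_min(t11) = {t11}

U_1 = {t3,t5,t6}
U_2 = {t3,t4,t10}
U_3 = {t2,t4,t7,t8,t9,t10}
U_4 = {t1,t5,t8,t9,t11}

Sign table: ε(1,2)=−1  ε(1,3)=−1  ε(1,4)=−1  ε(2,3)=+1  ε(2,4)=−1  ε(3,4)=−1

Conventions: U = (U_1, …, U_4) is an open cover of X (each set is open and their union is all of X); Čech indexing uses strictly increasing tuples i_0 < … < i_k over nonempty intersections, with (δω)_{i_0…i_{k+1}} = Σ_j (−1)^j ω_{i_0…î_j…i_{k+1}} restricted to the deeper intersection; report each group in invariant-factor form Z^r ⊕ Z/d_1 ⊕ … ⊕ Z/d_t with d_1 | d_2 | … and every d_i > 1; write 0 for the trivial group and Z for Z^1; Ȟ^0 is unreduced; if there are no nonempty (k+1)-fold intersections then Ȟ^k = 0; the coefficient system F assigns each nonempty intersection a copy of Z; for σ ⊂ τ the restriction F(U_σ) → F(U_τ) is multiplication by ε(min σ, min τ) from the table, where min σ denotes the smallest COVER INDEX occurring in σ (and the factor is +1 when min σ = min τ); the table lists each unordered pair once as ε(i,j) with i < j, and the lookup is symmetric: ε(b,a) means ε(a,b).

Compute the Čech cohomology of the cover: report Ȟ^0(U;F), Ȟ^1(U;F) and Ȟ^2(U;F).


nonempty intersections:
  U12={t3} U14={t5} U23={t4,t10} U34={t8,t9}
C dims 4,4; δ0: rk 4, SNF 1^3·2
Ȟ^0: (4−4)−0=0 ⇒ 0
Ȟ^1: (4−0)−4=0 plus torsion [2] ⇒ Z/2
Ȟ^2: (0−0)−0=0 ⇒ 0

Ȟ^0(U;F) ≅ 0; Ȟ^1(U;F) ≅ Z/2; Ȟ^2(U;F) ≅ 0


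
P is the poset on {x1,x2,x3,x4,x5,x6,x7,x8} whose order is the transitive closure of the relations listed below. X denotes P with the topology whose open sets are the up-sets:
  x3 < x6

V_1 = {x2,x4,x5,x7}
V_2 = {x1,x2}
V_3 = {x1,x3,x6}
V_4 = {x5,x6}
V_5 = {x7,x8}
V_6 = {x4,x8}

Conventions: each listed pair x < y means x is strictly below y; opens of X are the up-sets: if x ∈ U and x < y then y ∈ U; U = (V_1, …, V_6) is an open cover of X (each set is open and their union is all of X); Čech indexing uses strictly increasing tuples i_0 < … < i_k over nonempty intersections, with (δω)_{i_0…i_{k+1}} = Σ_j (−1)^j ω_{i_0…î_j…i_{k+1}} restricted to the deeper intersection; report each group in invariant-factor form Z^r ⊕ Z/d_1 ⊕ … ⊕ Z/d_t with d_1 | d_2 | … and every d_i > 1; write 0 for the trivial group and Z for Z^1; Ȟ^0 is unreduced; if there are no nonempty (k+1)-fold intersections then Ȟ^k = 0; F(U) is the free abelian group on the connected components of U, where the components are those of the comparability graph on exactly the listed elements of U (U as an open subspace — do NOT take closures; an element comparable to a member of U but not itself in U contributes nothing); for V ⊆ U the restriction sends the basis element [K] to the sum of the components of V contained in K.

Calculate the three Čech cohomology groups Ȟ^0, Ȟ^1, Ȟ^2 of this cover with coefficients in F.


Ȟ^0 = Z^7, Ȟ^1 = 0, Ȟ^2 = 0

cover nerve:
  V12={x2} V14={x5} V15={x7} V16={x4} V23={x1} V34={x6} V56={x8}
components per intersection:
  V1: {x2} {x4} {x5} {x7}
  V2: {x1} {x2}
  V3: {x1} {x3,x6}
  V4: {x5} {x6}
  V5: {x7} {x8}
  V6: {x4} {x8}
  V12: {x2}
  V14: {x5}
  V15: {x7}
  V16: {x4}
  V23: {x1}
  V34: {x6}
  V56: {x8}
C dims 14,7; δ0: rk 7, SNF 1^7
Ȟ^0: (14−7)−0=7 ⇒ Z^7
Ȟ^1: (7−0)−7=0 ⇒ 0
Ȟ^2: (0−0)−0=0 ⇒ 0


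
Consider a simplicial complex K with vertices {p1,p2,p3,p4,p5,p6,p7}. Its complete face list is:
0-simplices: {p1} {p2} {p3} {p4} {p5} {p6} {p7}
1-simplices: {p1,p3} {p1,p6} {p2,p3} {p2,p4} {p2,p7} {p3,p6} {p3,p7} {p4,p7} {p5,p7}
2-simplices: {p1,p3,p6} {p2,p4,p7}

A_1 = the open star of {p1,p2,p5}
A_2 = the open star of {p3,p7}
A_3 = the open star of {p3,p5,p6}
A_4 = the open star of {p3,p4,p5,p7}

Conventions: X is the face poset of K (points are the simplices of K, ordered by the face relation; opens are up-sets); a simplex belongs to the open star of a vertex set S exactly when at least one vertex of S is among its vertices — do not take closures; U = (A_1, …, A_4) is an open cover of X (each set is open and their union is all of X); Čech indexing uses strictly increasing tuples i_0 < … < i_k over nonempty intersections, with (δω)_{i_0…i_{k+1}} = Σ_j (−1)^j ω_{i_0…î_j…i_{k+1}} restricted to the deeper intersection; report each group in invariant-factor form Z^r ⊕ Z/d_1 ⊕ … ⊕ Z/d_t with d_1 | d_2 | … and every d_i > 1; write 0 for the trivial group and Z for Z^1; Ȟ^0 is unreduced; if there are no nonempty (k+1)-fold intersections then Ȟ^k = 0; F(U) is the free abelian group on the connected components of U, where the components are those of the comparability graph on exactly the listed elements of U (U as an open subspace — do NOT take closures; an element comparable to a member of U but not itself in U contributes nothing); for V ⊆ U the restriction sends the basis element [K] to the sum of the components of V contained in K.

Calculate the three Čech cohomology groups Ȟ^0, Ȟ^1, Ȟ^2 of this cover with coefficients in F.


nonempty overlaps:
  A1={{p1},{p2},{p5},{p1,p3},{p1,p6},{p2,p3},{p2,p4},{p2,p7},{p5,p7},{p1,p3,p6},{p2,p4,p7}} A2={{p3},{p7},{p1,p3},{p2,p3},{p2,p7},{p3,p6},{p3,p7},{p4,p7},{p5,p7},{p1,p3,p6},{p2,p4,p7}} A3={{p3},{p5},{p6},{p1,p3},{p1,p6},{p2,p3},{p3,p6},{p3,p7},{p5,p7},{p1,p3,p6}} A4={{p3},{p4},{p5},{p7},{p1,p3},{p2,p3},{p2,p4},{p2,p7},{p3,p6},{p3,p7},{p4,p7},{p5,p7},{p1,p3,p6},{p2,p4,p7}}
  A12={{p1,p3},{p2,p3},{p2,p7},{p5,p7},{p1,p3,p6},{p2,p4,p7}} A13={{p5},{p1,p3},{p1,p6},{p2,p3},{p5,p7},{p1,p3,p6}} A14={{p5},{p1,p3},{p2,p3},{p2,p4},{p2,p7},{p5,p7},{p1,p3,p6},{p2,p4,p7}} A23={{p3},{p1,p3},{p2,p3},{p3,p6},{p3,p7},{p5,p7},{p1,p3,p6}} A24={{p3},{p7},{p1,p3},{p2,p3},{p2,p7},{p3,p6},{p3,p7},{p4,p7},{p5,p7},{p1,p3,p6},{p2,p4,p7}} A34={{p3},{p5},{p1,p3},{p2,p3},{p3,p6},{p3,p7},{p5,p7},{p1,p3,p6}}
  A123={{p1,p3},{p2,p3},{p5,p7},{p1,p3,p6}} A124={{p1,p3},{p2,p3},{p2,p7},{p5,p7},{p1,p3,p6},{p2,p4,p7}} A134={{p5},{p1,p3},{p2,p3},{p5,p7},{p1,p3,p6}} A234={{p3},{p1,p3},{p2,p3},{p3,p6},{p3,p7},{p5,p7},{p1,p3,p6}}
  A1234={{p1,p3},{p2,p3},{p5,p7},{p1,p3,p6}}
components per intersection:
  A1: {{p1},{p1,p3},{p1,p6},{p1,p3,p6}} {{p2},{p2,p3},{p2,p4},{p2,p7},{p2,p4,p7}} {{p5},{p5,p7}}
  A2: {{p3},{p7},{p1,p3},{p2,p3},{p2,p7},{p3,p6},{p3,p7},{p4,p7},{p5,p7},{p1,p3,p6},{p2,p4,p7}}
  A3: {{p3},{p6},{p1,p3},{p1,p6},{p2,p3},{p3,p6},{p3,p7},{p1,p3,p6}} {{p5},{p5,p7}}
  A4: {{p3},{p4},{p5},{p7},{p1,p3},{p2,p3},{p2,p4},{p2,p7},{p3,p6},{p3,p7},{p4,p7},{p5,p7},{p1,p3,p6},{p2,p4,p7}}
  A12: {{p1,p3},{p1,p3,p6}} {{p2,p3}} {{p2,p7},{p2,p4,p7}} {{p5,p7}}
  A13: {{p5},{p5,p7}} {{p1,p3},{p1,p6},{p1,p3,p6}} {{p2,p3}}
  A14: {{p5},{p5,p7}} {{p1,p3},{p1,p3,p6}} {{p2,p3}} {{p2,p4},{p2,p7},{p2,p4,p7}}
  A23: {{p3},{p1,p3},{p2,p3},{p3,p6},{p3,p7},{p1,p3,p6}} {{p5,p7}}
  A24: {{p3},{p7},{p1,p3},{p2,p3},{p2,p7},{p3,p6},{p3,p7},{p4,p7},{p5,p7},{p1,p3,p6},{p2,p4,p7}}
  A34: {{p3},{p1,p3},{p2,p3},{p3,p6},{p3,p7},{p1,p3,p6}} {{p5},{p5,p7}}
  A123: {{p1,p3},{p1,p3,p6}} {{p2,p3}} {{p5,p7}}
  A124: {{p1,p3},{p1,p3,p6}} {{p2,p3}} {{p2,p7},{p2,p4,p7}} {{p5,p7}}
  A134: {{p5},{p5,p7}} {{p1,p3},{p1,p3,p6}} {{p2,p3}}
  A234: {{p3},{p1,p3},{p2,p3},{p3,p6},{p3,p7},{p1,p3,p6}} {{p5,p7}}
  A1234: {{p1,p3},{p1,p3,p6}} {{p2,p3}} {{p5,p7}}
C dims 7,16,12,3; δ0: rk 6, SNF 1^6; δ1: rk 9, SNF 1^9; δ2: rk 3, SNF 1^3
degree 0: 7−6−0 = 1 → Ȟ^0 ≅ Z
degree 1: 16−9−6 = 1 → Ȟ^1 ≅ Z
degree 2: 12−3−9 = 0 → Ȟ^2 ≅ 0

Ȟ^0 = Z, Ȟ^1 = Z and Ȟ^2 = 0


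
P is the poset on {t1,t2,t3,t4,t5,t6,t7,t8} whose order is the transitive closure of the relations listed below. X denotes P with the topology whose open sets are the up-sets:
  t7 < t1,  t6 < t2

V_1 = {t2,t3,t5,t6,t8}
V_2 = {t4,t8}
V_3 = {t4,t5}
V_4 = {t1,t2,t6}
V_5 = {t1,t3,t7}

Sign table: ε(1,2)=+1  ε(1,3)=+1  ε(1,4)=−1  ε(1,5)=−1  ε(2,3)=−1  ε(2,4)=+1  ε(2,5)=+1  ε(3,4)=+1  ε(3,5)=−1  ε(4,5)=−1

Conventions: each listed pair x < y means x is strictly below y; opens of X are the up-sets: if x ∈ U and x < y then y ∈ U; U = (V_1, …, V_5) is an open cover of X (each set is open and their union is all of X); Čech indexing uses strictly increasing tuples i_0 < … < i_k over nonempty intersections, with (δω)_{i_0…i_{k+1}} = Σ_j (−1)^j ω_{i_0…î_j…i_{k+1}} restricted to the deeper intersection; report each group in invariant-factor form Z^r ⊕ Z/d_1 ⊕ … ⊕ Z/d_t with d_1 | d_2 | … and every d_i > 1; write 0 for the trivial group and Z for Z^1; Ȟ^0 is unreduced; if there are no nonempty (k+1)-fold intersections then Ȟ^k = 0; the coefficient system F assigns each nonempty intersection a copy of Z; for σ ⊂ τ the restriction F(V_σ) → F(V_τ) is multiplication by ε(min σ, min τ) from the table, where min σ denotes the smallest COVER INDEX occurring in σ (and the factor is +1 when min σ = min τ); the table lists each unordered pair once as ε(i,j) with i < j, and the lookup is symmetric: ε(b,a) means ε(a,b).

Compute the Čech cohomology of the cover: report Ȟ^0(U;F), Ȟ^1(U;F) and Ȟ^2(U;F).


intersection data:
  V12={t8} V13={t5} V14={t2,t6} V15={t3} V23={t4} V45={t1}
C dims 5,6; δ0: rk 5, SNF 1^4·2
Ȟ^0 = (5 − 5) − 0 = 0, so Ȟ^0 ≅ 0
Ȟ^1 = (6 − 0) − 5 = 1 plus torsion [2], so Ȟ^1 ≅ Z ⊕ Z/2
Ȟ^2 = (0 − 0) − 0 = 0, so Ȟ^2 ≅ 0

Ȟ^0(U;F) ≅ 0,  Ȟ^1(U;F) ≅ Z ⊕ Z/2,  Ȟ^2(U;F) ≅ 0


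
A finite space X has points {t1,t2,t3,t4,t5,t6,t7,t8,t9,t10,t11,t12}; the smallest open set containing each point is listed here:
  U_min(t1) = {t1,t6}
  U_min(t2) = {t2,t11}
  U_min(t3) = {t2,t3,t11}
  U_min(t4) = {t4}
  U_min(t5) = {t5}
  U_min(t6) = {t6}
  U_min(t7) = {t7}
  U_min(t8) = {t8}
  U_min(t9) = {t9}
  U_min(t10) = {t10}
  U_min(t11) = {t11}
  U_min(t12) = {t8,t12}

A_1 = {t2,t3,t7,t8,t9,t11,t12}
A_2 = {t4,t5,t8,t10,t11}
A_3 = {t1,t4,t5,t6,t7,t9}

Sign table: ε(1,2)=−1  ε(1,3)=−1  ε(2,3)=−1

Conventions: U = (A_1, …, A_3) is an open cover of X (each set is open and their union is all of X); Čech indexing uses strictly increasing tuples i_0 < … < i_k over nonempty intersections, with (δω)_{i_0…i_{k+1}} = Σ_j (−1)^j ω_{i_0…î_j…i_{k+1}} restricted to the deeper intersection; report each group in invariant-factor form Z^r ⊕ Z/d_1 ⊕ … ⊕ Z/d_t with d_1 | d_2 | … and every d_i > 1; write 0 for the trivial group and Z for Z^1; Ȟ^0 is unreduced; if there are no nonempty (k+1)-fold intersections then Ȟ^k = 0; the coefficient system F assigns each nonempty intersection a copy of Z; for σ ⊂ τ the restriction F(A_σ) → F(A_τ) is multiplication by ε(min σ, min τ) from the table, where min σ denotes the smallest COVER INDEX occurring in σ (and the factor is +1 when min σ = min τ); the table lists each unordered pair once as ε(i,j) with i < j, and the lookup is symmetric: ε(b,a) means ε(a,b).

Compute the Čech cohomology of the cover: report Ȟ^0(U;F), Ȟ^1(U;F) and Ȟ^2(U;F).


intersection data:
  A12={t8,t11} A13={t7,t9} A23={t4,t5}
C dims 3,3; δ0: rk 3, SNF 1^2·2
Ȟ^0 = (3 − 3) − 0 = 0, so Ȟ^0 ≅ 0
Ȟ^1 = (3 − 0) − 3 = 0 plus torsion [2], so Ȟ^1 ≅ Z/2
Ȟ^2 = (0 − 0) − 0 = 0, so Ȟ^2 ≅ 0

Ȟ^0 ≅ 0,  Ȟ^1 ≅ Z/2,  Ȟ^2 ≅ 0


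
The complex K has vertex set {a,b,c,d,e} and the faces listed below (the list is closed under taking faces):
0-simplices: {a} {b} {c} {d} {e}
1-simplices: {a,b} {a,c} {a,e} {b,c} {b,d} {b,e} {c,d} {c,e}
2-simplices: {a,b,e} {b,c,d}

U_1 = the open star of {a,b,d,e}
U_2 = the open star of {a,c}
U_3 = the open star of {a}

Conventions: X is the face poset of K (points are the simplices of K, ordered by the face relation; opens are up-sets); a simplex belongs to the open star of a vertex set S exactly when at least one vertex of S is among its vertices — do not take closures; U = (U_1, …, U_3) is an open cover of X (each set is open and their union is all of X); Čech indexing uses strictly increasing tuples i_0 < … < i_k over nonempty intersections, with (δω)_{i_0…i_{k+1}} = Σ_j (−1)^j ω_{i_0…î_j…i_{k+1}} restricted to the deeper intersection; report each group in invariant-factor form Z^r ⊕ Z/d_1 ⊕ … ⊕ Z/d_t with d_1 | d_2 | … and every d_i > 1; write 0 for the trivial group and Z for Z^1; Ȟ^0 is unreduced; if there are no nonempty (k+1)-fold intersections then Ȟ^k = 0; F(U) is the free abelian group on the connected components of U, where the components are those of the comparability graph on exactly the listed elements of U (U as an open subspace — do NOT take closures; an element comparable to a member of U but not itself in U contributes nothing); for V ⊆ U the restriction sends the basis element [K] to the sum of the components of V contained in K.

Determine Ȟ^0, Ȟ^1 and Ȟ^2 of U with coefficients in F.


Ȟ^0 = Z, Ȟ^1 = Z^2 and Ȟ^2 = 0

nerve simplices:
  U1={{a},{b},{d},{e},{a,b},{a,c},{a,e},{b,c},{b,d},{b,e},{c,d},{c,e},{a,b,e},{b,c,d}} U2={{a},{c},{a,b},{a,c},{a,e},{b,c},{c,d},{c,e},{a,b,e},{b,c,d}} U3={{a},{a,b},{a,c},{a,e},{a,b,e}}
  U12={{a},{a,b},{a,c},{a,e},{b,c},{c,d},{c,e},{a,b,e},{b,c,d}} U13={{a},{a,b},{a,c},{a,e},{a,b,e}} U23={{a},{a,b},{a,c},{a,e},{a,b,e}}
  U123={{a},{a,b},{a,c},{a,e},{a,b,e}}
components per intersection:
  U1: {{a},{b},{d},{e},{a,b},{a,c},{a,e},{b,c},{b,d},{b,e},{c,d},{c,e},{a,b,e},{b,c,d}}
  U2: {{a},{c},{a,b},{a,c},{a,e},{b,c},{c,d},{c,e},{a,b,e},{b,c,d}}
  U3: {{a},{a,b},{a,c},{a,e},{a,b,e}}
  U12: {{a},{a,b},{a,c},{a,e},{a,b,e}} {{b,c},{c,d},{b,c,d}} {{c,e}}
  U13: {{a},{a,b},{a,c},{a,e},{a,b,e}}
  U23: {{a},{a,b},{a,c},{a,e},{a,b,e}}
  U123: {{a},{a,b},{a,c},{a,e},{a,b,e}}
C dims 3,5,1; δ0: rk 2, SNF 1^2; δ1: rk 1, SNF 1^1
degree 0: 3−2−0 = 1 → Ȟ^0 ≅ Z
degree 1: 5−1−2 = 2 → Ȟ^1 ≅ Z^2
degree 2: 1−0−1 = 0 → Ȟ^2 ≅ 0


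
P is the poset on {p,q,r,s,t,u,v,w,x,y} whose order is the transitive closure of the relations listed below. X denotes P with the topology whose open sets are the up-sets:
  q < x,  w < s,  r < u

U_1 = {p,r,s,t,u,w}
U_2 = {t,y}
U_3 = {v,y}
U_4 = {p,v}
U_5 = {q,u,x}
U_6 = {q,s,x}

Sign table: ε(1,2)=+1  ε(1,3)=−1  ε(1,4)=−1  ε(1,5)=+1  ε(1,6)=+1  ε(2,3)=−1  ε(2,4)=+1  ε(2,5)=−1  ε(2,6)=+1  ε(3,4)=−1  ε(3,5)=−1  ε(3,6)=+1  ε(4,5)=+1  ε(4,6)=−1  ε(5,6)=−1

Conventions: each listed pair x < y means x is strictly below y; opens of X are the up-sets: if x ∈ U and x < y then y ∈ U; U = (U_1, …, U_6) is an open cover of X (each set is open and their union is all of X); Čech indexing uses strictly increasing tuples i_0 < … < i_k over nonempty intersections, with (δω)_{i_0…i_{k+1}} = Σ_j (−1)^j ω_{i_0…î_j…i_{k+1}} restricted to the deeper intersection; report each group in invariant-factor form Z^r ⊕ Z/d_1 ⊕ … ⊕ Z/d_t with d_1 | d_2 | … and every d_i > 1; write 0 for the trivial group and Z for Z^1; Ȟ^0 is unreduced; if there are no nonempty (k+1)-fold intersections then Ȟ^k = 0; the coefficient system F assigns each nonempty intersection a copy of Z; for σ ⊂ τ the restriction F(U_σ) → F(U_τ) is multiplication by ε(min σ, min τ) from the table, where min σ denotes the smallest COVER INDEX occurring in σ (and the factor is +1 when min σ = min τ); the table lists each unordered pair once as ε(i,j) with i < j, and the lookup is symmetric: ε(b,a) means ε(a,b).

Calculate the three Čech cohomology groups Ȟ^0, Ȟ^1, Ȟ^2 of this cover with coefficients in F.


Ȟ^0(U;F) ≅ 0, Ȟ^1(U;F) ≅ Z ⊕ Z/2, Ȟ^2(U;F) ≅ 0

nerve of the cover:
  U12={t} U14={p} U15={u} U16={s} U23={y} U34={v} U56={q,x}
C dims 6,7; δ0: rk 6, SNF 1^5·2
Ȟ^0 = (6 − 6) − 0 = 0, so Ȟ^0 ≅ 0
Ȟ^1 = (7 − 0) − 6 = 1 plus torsion [2], so Ȟ^1 ≅ Z ⊕ Z/2
Ȟ^2 = (0 − 0) − 0 = 0, so Ȟ^2 ≅ 0


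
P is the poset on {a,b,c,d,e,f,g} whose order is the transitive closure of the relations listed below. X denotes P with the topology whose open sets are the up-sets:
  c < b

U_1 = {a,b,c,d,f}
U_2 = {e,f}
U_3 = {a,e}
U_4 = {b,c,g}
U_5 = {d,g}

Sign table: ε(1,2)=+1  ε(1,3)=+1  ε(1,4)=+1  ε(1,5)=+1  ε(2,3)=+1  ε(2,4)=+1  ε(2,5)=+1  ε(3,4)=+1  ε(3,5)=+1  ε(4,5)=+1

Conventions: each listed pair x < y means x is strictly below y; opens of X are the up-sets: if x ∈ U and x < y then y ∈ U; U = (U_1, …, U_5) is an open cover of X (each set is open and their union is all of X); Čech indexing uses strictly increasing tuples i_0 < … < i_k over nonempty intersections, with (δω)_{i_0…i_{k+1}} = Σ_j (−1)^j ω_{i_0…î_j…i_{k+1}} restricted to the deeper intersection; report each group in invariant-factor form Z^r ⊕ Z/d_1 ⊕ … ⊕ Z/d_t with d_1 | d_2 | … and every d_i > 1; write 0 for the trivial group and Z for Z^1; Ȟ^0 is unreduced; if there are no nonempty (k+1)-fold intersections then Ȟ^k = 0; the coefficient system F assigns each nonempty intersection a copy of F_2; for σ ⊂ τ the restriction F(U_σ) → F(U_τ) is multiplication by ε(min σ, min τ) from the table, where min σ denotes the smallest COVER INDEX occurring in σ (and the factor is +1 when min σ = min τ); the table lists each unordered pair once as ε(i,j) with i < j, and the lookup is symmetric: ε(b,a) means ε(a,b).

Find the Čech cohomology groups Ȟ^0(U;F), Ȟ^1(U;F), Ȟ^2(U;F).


Ȟ^0 = Z/2, Ȟ^1 = Z/2 ⊕ Z/2, Ȟ^2 = 0

intersection data:
  U12={f} U13={a} U14={b,c} U15={d} U23={e} U45={g}
C dims 5,6; δ0: rk_F2 4
Ȟ^0 = (5 − 4) − 0 = 1, so Ȟ^0 ≅ Z/2
Ȟ^1 = (6 − 0) − 4 = 2, so Ȟ^1 ≅ Z/2 ⊕ Z/2
Ȟ^2 = (0 − 0) − 0 = 0, so Ȟ^2 ≅ 0


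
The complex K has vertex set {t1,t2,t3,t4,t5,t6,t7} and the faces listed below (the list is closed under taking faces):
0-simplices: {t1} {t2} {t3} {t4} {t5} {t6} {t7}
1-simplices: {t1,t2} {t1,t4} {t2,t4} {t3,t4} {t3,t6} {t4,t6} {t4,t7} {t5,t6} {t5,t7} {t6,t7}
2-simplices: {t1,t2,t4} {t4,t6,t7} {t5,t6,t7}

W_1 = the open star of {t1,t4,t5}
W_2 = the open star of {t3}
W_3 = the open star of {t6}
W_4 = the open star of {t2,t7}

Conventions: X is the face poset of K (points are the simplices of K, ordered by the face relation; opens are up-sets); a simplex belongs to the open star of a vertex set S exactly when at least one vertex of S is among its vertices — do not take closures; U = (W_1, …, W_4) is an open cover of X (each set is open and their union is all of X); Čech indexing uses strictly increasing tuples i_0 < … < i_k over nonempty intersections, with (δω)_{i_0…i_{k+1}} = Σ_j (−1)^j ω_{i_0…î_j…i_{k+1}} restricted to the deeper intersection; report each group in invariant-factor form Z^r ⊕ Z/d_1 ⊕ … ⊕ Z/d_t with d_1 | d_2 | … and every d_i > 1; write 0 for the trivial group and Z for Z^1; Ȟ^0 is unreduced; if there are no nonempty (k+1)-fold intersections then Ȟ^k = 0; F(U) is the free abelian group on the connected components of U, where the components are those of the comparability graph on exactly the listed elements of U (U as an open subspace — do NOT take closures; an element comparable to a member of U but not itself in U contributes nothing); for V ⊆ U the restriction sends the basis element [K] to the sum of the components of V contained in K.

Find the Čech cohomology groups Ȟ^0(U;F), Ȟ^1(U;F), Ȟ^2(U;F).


cover nerve:
  W1={{t1},{t4},{t5},{t1,t2},{t1,t4},{t2,t4},{t3,t4},{t4,t6},{t4,t7},{t5,t6},{t5,t7},{t1,t2,t4},{t4,t6,t7},{t5,t6,t7}} W2={{t3},{t3,t4},{t3,t6}} W3={{t6},{t3,t6},{t4,t6},{t5,t6},{t6,t7},{t4,t6,t7},{t5,t6,t7}} W4={{t2},{t7},{t1,t2},{t2,t4},{t4,t7},{t5,t7},{t6,t7},{t1,t2,t4},{t4,t6,t7},{t5,t6,t7}}
  W12={{t3,t4}} W13={{t4,t6},{t5,t6},{t4,t6,t7},{t5,t6,t7}} W14={{t1,t2},{t2,t4},{t4,t7},{t5,t7},{t1,t2,t4},{t4,t6,t7},{t5,t6,t7}} W23={{t3,t6}} W34={{t6,t7},{t4,t6,t7},{t5,t6,t7}}
  W134={{t4,t6,t7},{t5,t6,t7}}
components per intersection:
  W1: {{t1},{t4},{t1,t2},{t1,t4},{t2,t4},{t3,t4},{t4,t6},{t4,t7},{t1,t2,t4},{t4,t6,t7}} {{t5},{t5,t6},{t5,t7},{t5,t6,t7}}
  W2: {{t3},{t3,t4},{t3,t6}}
  W3: {{t6},{t3,t6},{t4,t6},{t5,t6},{t6,t7},{t4,t6,t7},{t5,t6,t7}}
  W4: {{t2},{t1,t2},{t2,t4},{t1,t2,t4}} {{t7},{t4,t7},{t5,t7},{t6,t7},{t4,t6,t7},{t5,t6,t7}}
  W12: {{t3,t4}}
  W13: {{t4,t6},{t4,t6,t7}} {{t5,t6},{t5,t6,t7}}
  W14: {{t1,t2},{t2,t4},{t1,t2,t4}} {{t4,t7},{t4,t6,t7}} {{t5,t7},{t5,t6,t7}}
  W23: {{t3,t6}}
  W34: {{t6,t7},{t4,t6,t7},{t5,t6,t7}}
  W134: {{t4,t6,t7}} {{t5,t6,t7}}
C dims 6,8,2; δ0: rk 5, SNF 1^5; δ1: rk 2, SNF 1^2
Ȟ^0: (6−5)−0=1 ⇒ Z
Ȟ^1: (8−2)−5=1 ⇒ Z
Ȟ^2: (2−0)−2=0 ⇒ 0

Ȟ^0(U;F) ≅ Z, Ȟ^1(U;F) ≅ Z and Ȟ^2(U;F) ≅ 0


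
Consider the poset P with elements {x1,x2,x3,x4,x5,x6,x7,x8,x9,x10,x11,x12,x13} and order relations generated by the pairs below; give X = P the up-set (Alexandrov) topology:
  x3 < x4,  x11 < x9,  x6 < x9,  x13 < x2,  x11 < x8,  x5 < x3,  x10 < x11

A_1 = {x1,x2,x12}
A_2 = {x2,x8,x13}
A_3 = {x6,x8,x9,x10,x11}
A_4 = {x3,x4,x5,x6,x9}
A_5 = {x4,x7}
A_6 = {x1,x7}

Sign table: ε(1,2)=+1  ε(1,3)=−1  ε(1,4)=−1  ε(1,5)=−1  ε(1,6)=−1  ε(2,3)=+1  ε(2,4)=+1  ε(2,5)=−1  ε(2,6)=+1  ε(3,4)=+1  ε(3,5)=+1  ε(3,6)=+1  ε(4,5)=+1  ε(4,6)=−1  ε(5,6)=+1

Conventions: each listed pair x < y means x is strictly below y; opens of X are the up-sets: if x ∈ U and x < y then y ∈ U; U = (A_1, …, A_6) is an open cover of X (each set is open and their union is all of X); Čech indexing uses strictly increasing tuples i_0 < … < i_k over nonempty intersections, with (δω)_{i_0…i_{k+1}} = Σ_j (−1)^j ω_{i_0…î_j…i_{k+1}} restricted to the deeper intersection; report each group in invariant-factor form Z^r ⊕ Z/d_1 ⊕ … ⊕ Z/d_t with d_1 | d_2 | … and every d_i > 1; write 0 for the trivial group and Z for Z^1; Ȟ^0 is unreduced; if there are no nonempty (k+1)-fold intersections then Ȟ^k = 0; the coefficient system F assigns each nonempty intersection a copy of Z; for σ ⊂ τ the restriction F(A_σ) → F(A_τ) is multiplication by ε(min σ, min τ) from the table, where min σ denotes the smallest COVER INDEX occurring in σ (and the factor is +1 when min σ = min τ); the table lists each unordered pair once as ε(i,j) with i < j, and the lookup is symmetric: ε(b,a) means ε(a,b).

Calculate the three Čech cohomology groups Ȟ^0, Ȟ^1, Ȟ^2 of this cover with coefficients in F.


intersection data:
  A12={x2} A16={x1} A23={x8} A34={x6,x9} A45={x4} A56={x7}
C dims 6,6; δ0: rk 6, SNF 1^5·2
Ȟ^0 = (6 − 6) − 0 = 0, so Ȟ^0 ≅ 0
Ȟ^1 = (6 − 0) − 6 = 0 plus torsion [2], so Ȟ^1 ≅ Z/2
Ȟ^2 = (0 − 0) − 0 = 0, so Ȟ^2 ≅ 0

Ȟ^0 ≅ 0; Ȟ^1 ≅ Z/2; Ȟ^2 ≅ 0


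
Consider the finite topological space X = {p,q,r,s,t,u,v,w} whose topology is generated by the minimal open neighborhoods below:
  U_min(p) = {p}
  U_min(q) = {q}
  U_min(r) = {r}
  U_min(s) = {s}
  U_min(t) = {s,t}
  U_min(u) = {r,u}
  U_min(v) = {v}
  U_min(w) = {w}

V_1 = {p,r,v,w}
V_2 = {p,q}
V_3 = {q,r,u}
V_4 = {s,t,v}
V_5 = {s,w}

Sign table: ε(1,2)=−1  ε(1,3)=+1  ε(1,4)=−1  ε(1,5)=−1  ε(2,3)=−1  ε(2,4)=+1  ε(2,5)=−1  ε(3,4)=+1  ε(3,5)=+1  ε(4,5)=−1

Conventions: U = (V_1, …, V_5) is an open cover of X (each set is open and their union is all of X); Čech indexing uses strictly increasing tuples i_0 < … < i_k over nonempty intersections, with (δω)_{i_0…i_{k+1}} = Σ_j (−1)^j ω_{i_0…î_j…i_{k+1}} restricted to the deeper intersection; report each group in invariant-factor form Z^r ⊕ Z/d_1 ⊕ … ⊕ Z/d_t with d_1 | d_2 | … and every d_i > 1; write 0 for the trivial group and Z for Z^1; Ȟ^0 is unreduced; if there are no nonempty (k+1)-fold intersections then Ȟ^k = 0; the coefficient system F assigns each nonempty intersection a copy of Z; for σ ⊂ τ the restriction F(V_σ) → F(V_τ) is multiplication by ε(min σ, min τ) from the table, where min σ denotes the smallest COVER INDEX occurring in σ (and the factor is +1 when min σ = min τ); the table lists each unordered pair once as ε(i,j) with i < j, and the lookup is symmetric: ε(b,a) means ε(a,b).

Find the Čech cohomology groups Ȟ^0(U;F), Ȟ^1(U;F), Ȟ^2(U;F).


Ȟ^0 ≅ 0, Ȟ^1 ≅ Z ⊕ Z/2, Ȟ^2 ≅ 0

nonempty intersections:
  V12={p} V13={r} V14={v} V15={w} V23={q} V45={s}
C dims 5,6; δ0: rk 5, SNF 1^4·2
Ȟ^0: (5−5)−0=0 ⇒ 0
Ȟ^1: (6−0)−5=1 plus torsion [2] ⇒ Z ⊕ Z/2
Ȟ^2: (0−0)−0=0 ⇒ 0


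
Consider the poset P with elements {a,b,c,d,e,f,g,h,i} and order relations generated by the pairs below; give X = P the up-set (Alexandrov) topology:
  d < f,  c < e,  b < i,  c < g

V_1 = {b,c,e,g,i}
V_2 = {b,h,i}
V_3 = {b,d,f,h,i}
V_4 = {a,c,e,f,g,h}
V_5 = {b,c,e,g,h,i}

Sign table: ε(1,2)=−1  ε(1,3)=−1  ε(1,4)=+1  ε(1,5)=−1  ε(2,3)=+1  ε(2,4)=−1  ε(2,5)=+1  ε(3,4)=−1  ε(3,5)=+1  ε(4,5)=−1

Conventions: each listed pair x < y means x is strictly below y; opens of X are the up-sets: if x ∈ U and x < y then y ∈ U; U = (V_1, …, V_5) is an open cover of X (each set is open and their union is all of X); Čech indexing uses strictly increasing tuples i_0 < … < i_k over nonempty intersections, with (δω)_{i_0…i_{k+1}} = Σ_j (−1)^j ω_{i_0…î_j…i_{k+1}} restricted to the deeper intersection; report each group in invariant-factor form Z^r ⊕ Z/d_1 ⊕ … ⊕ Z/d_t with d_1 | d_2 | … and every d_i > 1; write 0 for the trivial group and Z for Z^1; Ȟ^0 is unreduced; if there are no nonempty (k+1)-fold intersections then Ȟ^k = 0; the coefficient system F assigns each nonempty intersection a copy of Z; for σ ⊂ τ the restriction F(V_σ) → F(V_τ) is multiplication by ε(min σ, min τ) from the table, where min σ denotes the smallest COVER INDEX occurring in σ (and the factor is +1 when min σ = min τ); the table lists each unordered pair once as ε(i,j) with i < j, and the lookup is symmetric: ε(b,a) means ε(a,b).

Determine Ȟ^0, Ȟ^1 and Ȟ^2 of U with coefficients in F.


nonempty overlaps:
  V12={b,i} V13={b,i} V14={c,e,g} V15={b,c,e,g,i} V23={b,h,i} V24={h} V25={b,h,i} V34={f,h} V35={b,h,i} V45={c,e,g,h}
  V123={b,i} V125={b,i} V135={b,i} V145={c,e,g} V234={h} V235={b,h,i} V245={h} V345={h}
  V1235={b,i} V2345={h}
C dims 5,10,8,2; δ0: rk 4, SNF 1^4; δ1: rk 6, SNF 1^6; δ2: rk 2, SNF 1^2
degree 0: 5−4−0 = 1 → Ȟ^0 ≅ Z
degree 1: 10−6−4 = 0 → Ȟ^1 ≅ 0
degree 2: 8−2−6 = 0 → Ȟ^2 ≅ 0

Ȟ^0 ≅ Z, Ȟ^1 ≅ 0, Ȟ^2 ≅ 0
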